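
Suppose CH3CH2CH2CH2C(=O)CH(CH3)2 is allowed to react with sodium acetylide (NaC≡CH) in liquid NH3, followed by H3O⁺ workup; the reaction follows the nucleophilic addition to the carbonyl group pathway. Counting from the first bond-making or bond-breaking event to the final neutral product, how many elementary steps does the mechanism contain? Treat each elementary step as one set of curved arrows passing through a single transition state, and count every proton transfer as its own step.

2

Step 1: HC≡C⁻ attacks the sp² carbonyl carbon; the C=O π bond breaks and the electrons end up as a lone pair on the alkoxide oxygen of the tetrahedral intermediate.
Step 2: On H3O⁺ workup the alkoxide oxygen is protonated, giving a propargyl alcohol.
Total: 2 elementary steps.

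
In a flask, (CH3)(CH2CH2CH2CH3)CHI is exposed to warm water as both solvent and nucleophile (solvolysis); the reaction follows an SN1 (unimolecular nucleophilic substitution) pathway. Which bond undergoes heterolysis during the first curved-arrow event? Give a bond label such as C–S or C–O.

C–I

Step 1: The C–I bond breaks with both electrons going to the iodide; I⁻ leaves and a secondary carbocation remains.
The bond broken in this step is the C–I bond.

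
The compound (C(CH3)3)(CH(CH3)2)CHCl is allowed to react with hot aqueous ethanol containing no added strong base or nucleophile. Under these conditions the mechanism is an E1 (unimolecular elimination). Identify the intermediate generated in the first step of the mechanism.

secondary carbocation

Step 1: Unassisted departure of Cl⁻ (taking the C–Cl bonding pair) generates a secondary carbocation.
After step 1 the species present is a secondary carbocation.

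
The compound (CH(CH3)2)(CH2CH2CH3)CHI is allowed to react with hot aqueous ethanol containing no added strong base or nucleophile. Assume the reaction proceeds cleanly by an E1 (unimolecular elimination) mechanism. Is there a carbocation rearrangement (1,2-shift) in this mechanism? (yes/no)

yes

The first-formed carbocation is secondary.
The adjacent isopropyl carbon already bears 2 other carbon substituents and has a hydrogen to migrate; after a 1,2-hydride shift from that carbon the positive charge sits on a tertiary centre.
Tertiary is more stable than secondary, so the shift occurs.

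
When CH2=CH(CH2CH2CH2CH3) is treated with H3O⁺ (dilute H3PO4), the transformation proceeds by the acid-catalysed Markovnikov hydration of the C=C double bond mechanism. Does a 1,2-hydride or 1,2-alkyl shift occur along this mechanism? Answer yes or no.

The first-formed carbocation is secondary.
No single 1,2-shift to an adjacent carbon would produce a more-substituted cation than the one already present, so no rearrangement occurs.

no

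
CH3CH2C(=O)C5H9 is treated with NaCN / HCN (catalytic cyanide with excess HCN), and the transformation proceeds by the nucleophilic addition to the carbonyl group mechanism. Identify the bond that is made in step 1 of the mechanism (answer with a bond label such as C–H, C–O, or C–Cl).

C–C

Step 1: CN⁻ attacks the sp² carbonyl carbon; the C=O π bond breaks and the electrons end up as a lone pair on the alkoxide oxygen of the tetrahedral intermediate.
The bond formed in this step is the C–C bond.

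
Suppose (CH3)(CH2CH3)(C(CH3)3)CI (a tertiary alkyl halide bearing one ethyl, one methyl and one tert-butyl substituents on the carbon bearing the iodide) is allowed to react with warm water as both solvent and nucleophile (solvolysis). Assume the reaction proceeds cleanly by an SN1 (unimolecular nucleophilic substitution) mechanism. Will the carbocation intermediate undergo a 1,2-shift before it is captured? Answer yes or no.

no

The first-formed carbocation is tertiary.
No single 1,2-shift to an adjacent carbon would produce a more-substituted cation than the one already present, so no rearrangement occurs.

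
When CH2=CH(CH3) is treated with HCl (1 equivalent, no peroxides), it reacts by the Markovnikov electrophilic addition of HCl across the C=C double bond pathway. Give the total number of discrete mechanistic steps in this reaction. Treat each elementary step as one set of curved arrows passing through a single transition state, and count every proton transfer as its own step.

2

Step 1: Electrophilic addition begins with the π(C=C) electrons forming a bond to the proton of HCl. Following Markovnikov's rule, the resulting cation is secondary. The H–Cl bond breaks heterolytically, releasing Cl⁻.
(No 1,2-shift: no single shift to an adjacent carbon would give a more stable cation.)
Step 2: Cl⁻ captures the cation: a lone pair on Cl⁻ fills the empty p orbital, producing the alkyl halide product.
Total: 2 elementary steps.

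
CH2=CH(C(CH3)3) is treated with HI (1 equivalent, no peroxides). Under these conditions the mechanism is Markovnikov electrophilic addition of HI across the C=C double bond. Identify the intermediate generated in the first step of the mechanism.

Step 1: Protonation of the alkene by HI: the π bond acts as the nucleophile and picks up H⁺, giving the more stable (Markovnikov) secondary carbocation. The H–I bond breaks heterolytically, releasing I⁻.
After step 1 the species present is a secondary carbocation.

secondary carbocation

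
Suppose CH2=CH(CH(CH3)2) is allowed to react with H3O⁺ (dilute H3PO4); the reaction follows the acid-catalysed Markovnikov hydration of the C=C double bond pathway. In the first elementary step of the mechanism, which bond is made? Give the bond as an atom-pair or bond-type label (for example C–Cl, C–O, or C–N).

Step 1: Protonation of the alkene by H3O⁺: the π bond acts as the nucleophile and picks up H⁺, giving the more stable (Markovnikov) secondary carbocation. H2O is released.
The bond formed in this step is the C–H bond.

C–H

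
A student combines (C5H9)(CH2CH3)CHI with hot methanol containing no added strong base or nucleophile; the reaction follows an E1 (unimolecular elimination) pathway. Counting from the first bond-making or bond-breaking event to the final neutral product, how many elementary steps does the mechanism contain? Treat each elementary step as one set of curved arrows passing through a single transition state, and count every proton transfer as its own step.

Step 1: Ionisation: the C–I σ-bond cleaves heterolytically; both bonding electrons depart with I⁻, leaving a secondary carbocation at the α-carbon.
Step 2: Carbocation rearrangement: a 1,2-hydride shift from the adjacent cyclopentyl carbon converts the initially-formed secondary cation into the more stable tertiary cation.
Step 3: Loss of a β-proton to a methanol molecule of the solvent: the C–H bonding pair collapses toward the cationic carbon to form the C=C π bond, yielding the alkene.
Total: 3 elementary steps.

3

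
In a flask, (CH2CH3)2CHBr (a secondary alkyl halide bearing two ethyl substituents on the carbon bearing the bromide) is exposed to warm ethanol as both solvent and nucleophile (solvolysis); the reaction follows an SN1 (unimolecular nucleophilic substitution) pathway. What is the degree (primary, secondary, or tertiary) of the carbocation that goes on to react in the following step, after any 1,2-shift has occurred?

Step 1: Ionisation: the C–Br σ-bond cleaves heterolytically; both bonding electrons depart with Br⁻, leaving a secondary carbocation at the α-carbon.
No single 1,2-shift to an adjacent carbon would give a more-substituted cation, so no rearrangement occurs.

secondary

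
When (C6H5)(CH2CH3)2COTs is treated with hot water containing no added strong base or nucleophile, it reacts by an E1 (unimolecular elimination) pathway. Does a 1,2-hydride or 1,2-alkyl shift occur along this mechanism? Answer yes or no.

The first-formed carbocation is tertiary.
No single 1,2-shift to an adjacent carbon would produce a more-substituted cation than the one already present, so no rearrangement occurs.

no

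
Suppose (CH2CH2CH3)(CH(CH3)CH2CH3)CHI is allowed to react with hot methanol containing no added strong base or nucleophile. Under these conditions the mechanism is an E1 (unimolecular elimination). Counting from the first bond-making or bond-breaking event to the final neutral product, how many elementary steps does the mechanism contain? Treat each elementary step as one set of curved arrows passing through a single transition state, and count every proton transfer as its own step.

3

Step 1: Unassisted departure of I⁻ (taking the C–I bonding pair) generates a secondary carbocation.
Step 2: A hydride (H with its bonding pair) migrates from the adjacent sec-butyl carbon to the cationic centre — a 1,2-hydride shift — upgrading the secondary cation to a tertiary one.
Step 3: A methanol molecule (solvent) deprotonates a β-carbon; as the C–H bond breaks, those electrons form the new alkene π bond.
Total: 3 elementary steps.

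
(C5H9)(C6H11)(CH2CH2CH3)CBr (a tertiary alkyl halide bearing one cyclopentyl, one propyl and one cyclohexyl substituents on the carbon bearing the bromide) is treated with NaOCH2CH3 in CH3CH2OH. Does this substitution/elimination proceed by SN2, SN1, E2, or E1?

Conditions: a strong base with a tertiary substrate bearing a β-hydrogen.
These conditions are the textbook signature of the E2 pathway.
A strong (often hindered) base removes a β-H in concert with loss of the leaving group — bimolecular elimination.

E2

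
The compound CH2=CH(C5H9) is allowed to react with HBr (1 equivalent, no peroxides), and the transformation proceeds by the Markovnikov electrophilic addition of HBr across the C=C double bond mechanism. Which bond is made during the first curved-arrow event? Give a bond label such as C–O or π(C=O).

C–H

Step 1: Electrophilic addition begins with the π(C=C) electrons forming a bond to the proton of HBr. Following Markovnikov's rule, the resulting cation is secondary. The H–Br bond breaks heterolytically, releasing Br⁻.
The bond formed in this step is the C–H bond.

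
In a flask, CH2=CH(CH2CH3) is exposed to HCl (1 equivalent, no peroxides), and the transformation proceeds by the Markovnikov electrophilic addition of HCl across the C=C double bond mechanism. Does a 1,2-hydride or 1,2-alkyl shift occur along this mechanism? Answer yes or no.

The first-formed carbocation is secondary.
No single 1,2-shift to an adjacent carbon would produce a more-substituted cation than the one already present, so no rearrangement occurs.

no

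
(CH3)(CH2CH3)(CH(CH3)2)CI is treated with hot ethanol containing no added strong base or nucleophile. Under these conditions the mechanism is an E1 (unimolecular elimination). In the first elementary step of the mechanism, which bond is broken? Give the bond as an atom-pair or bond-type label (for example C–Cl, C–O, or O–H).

Step 1: Ionisation: the C–I σ-bond cleaves heterolytically; both bonding electrons depart with I⁻, leaving a tertiary carbocation at the α-carbon.
The bond broken in this step is the C–I bond.

C–I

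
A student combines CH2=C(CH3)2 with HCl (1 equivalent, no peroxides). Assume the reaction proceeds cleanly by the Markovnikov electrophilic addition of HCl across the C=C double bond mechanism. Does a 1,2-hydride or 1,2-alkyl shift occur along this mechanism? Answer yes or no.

The first-formed carbocation is tertiary.
No single 1,2-shift to an adjacent carbon would produce a more-substituted cation than the one already present, so no rearrangement occurs.

no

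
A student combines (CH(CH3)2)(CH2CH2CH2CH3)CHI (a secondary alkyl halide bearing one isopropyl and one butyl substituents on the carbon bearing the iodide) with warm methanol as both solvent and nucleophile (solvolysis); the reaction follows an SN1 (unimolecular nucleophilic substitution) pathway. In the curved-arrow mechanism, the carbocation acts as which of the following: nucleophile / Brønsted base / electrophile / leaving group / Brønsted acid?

Step 3: CH3OH donates an oxygen lone pair into the empty p orbital of the cation, giving a protonated ether (an oxonium ion).
The carbocation accepts an electron pair into an empty or π* orbital — it is the electrophile.

electrophile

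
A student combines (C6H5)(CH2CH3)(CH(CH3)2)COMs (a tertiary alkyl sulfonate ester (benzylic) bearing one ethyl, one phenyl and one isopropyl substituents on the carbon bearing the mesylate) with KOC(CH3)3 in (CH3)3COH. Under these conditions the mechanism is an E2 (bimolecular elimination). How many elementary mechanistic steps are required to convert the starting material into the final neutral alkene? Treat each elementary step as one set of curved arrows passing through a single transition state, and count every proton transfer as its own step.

1

Step 1: The strong base (CH3)3CO⁻ removes a β-hydrogen; in the same concerted event the electrons of the breaking C–H bond form the new π(C=C) bond and the C–O σ-bond breaks, expelling MsO⁻. Anti-periplanar geometry; one transition state.
Total: 1 elementary step.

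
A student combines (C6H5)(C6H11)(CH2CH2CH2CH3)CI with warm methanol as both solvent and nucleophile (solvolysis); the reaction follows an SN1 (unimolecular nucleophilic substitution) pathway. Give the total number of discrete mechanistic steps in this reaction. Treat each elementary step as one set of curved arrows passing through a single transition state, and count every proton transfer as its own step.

3

Step 1: Unassisted departure of I⁻ (taking the C–I bonding pair) generates a tertiary carbocation.
(No 1,2-shift: no single shift to an adjacent carbon would give a more stable cation.)
Step 2: CH3OH donates an oxygen lone pair into the empty p orbital of the cation, giving a protonated ether (an oxonium ion).
Step 3: Deprotonation of the oxonium oxygen by solvent methanol yields the neutral ether.
Total: 3 elementary steps.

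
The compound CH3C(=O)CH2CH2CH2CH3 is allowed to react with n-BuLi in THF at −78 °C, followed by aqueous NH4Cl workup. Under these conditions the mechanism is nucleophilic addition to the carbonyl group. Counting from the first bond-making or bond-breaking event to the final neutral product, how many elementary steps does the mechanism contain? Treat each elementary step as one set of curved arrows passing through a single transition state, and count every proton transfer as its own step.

Step 1: the carbanion-like carbon of n-BuLi attacks the sp² carbonyl carbon; the C=O π bond breaks and the electrons end up as a lone pair on the alkoxide oxygen of the tetrahedral intermediate.
Step 2: On aqueous NH4Cl workup the alkoxide oxygen is protonated, giving an alcohol.
Total: 2 elementary steps.

2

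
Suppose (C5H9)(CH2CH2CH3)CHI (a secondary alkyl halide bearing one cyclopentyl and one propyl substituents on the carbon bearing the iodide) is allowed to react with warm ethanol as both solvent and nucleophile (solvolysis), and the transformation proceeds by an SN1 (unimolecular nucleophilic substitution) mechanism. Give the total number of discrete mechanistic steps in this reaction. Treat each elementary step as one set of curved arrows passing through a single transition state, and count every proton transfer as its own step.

Step 1: Ionisation: the C–I σ-bond cleaves heterolytically; both bonding electrons depart with I⁻, leaving a secondary carbocation at the α-carbon.
Step 2: A 1,2-hydride shift from the adjacent cyclopentyl carbon moves the positive charge from the secondary centre to an adjacent carbon, generating a more stable tertiary carbocation.
Step 3: Nucleophilic capture: the oxygen of CH3CH2OH bonds to the cationic carbon, producing an oxonium-ion intermediate.
Step 4: A second solvent molecule removes the proton on oxygen, giving the neutral ether product.
Total: 4 elementary steps.

4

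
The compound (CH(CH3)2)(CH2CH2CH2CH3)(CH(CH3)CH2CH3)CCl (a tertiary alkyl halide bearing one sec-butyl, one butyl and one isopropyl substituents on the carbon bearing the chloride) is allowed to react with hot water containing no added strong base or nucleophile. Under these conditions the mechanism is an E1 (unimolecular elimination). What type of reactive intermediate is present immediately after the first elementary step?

Step 1: Ionisation: the C–Cl σ-bond cleaves heterolytically; both bonding electrons depart with Cl⁻, leaving a tertiary carbocation at the α-carbon.
After step 1 the species present is a tertiary carbocation.

tertiary carbocation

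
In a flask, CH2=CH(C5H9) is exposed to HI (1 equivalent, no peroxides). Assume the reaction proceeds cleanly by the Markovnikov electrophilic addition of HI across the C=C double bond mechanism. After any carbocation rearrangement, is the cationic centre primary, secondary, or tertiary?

Step 1: Protonation of the alkene by HI: the π bond acts as the nucleophile and picks up H⁺, giving the more stable (Markovnikov) secondary carbocation. The H–I bond breaks heterolytically, releasing I⁻.
Step 2: Carbocation rearrangement: a 1,2-hydride shift from the adjacent cyclopentyl carbon converts the initially-formed secondary cation into the more stable tertiary cation.
The cation rearranges from secondary to tertiary via a 1,2-hydride shift from the adjacent cyclopentyl carbon; the tertiary cation is what reacts next.

tertiary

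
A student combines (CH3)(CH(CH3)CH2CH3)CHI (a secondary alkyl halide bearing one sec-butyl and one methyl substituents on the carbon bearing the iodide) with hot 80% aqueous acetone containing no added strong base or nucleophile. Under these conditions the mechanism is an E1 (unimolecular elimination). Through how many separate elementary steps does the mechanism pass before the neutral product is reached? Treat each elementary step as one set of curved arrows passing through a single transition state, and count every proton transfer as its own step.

Step 1: Ionisation: the C–I σ-bond cleaves heterolytically; both bonding electrons depart with I⁻, leaving a secondary carbocation at the α-carbon.
Step 2: A 1,2-hydride shift from the adjacent sec-butyl carbon moves the positive charge from the secondary centre to an adjacent carbon, generating a more stable tertiary carbocation.
Step 3: A water molecule (solvent) deprotonates a β-carbon; as the C–H bond breaks, those electrons form the new alkene π bond.
Total: 3 elementary steps.

3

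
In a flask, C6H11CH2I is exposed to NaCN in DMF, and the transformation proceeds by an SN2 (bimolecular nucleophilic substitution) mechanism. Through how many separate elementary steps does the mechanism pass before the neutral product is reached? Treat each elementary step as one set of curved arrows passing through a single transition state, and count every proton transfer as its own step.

1

Step 1: CN⁻ attacks the back face of the α-carbon while I⁻ departs with the C–I bonding pair — a single concerted displacement through a pentacoordinate transition state.
Total: 1 elementary step.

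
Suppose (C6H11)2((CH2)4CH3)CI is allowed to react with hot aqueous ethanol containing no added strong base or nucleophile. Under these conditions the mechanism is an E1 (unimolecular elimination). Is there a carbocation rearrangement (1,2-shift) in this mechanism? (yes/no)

The first-formed carbocation is tertiary.
No single 1,2-shift to an adjacent carbon would produce a more-substituted cation than the one already present, so no rearrangement occurs.

no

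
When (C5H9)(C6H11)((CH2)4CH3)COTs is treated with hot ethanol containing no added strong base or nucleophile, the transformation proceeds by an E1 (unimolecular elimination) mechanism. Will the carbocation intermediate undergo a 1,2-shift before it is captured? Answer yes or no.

The first-formed carbocation is tertiary.
No single 1,2-shift to an adjacent carbon would produce a more-substituted cation than the one already present, so no rearrangement occurs.

no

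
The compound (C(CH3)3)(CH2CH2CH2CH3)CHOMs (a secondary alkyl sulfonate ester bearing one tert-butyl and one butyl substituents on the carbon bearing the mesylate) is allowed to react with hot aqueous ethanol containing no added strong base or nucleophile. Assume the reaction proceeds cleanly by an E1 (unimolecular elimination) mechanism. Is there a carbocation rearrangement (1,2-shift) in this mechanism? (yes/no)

The first-formed carbocation is secondary.
The adjacent tert-butyl carbon has no hydrogen but bears methyl groups; migration of one methyl with its bonding pair (a 1,2-methyl shift) places the charge on a tertiary centre.
Tertiary is more stable than secondary, so the shift occurs.

yes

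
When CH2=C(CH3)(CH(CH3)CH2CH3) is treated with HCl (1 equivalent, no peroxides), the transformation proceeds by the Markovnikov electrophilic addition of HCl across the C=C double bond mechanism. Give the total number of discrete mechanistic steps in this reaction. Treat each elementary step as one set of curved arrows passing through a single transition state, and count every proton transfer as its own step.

2

Step 1: Protonation of the alkene by HCl: the π bond acts as the nucleophile and picks up H⁺, giving the more stable (Markovnikov) tertiary carbocation. The H–Cl bond breaks heterolytically, releasing Cl⁻.
(No 1,2-shift: no single shift to an adjacent carbon would give a more stable cation.)
Step 2: The Cl⁻ anion donates a lone pair to the carbocation, forming the new C–Cl σ-bond and giving the neutral alkyl halide.
Total: 2 elementary steps.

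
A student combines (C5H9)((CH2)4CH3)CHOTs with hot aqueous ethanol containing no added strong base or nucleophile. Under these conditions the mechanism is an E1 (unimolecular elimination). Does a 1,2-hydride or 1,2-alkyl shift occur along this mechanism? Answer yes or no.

The first-formed carbocation is secondary.
The adjacent cyclopentyl carbon already bears 2 other carbon substituents and has a hydrogen to migrate; after a 1,2-hydride shift from that carbon the positive charge sits on a tertiary centre.
Tertiary is more stable than secondary, so the shift occurs.

yes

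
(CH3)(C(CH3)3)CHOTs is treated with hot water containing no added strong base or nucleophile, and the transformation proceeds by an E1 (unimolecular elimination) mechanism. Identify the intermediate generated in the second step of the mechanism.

tertiary carbocation

Step 1: Ionisation: the C–O σ-bond cleaves heterolytically; both bonding electrons depart with TsO⁻, leaving a secondary carbocation at the α-carbon.
Step 2: A methyl group with its bonding pair migrates from the adjacent tert-butyl carbon to the cationic centre — a 1,2-methyl shift — upgrading the secondary cation to a tertiary one.
After step 2 the species present is a tertiary carbocation.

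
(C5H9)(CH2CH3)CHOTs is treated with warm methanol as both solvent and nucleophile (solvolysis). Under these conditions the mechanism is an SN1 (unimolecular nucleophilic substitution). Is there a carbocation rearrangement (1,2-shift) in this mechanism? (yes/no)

The first-formed carbocation is secondary.
The adjacent cyclopentyl carbon already bears 2 other carbon substituents and has a hydrogen to migrate; after a 1,2-hydride shift from that carbon the positive charge sits on a tertiary centre.
Tertiary is more stable than secondary, so the shift occurs.

yes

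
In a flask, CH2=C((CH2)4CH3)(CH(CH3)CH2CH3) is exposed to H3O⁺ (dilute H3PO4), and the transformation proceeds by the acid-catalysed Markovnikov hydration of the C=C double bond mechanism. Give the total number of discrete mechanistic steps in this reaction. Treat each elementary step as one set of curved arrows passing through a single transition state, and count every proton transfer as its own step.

3

Step 1: The π electrons of the C=C bond attack a proton of H3O⁺; Markovnikov addition places the new C–H on the less-substituted alkene carbon, so the positive charge ends up on the more-substituted carbon — a tertiary carbocation. H2O is released.
(No 1,2-shift: no single shift to an adjacent carbon would give a more stable cation.)
Step 2: A lone pair on the oxygen of H2O attacks the carbocation, forming a C–O bond and an oxonium ion (a protonated alcohol).
Step 3: Deprotonation of the oxonium ion by a water molecule delivers the neutral alcohol and regenerates the acid catalyst.
Total: 3 elementary steps.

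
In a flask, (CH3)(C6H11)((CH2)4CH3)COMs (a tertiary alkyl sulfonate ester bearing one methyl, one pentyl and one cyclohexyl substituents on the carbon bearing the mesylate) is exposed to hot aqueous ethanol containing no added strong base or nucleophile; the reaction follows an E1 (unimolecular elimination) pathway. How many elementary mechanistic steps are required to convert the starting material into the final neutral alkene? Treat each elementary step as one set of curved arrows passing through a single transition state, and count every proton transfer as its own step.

2

Step 1: Ionisation: the C–O σ-bond cleaves heterolytically; both bonding electrons depart with MsO⁻, leaving a tertiary carbocation at the α-carbon.
(No 1,2-shift: no single shift to an adjacent carbon would give a more stable cation.)
Step 2: A water (or ethanol) molecule (solvent) deprotonates a β-carbon; as the C–H bond breaks, those electrons form the new alkene π bond.
Total: 2 elementary steps.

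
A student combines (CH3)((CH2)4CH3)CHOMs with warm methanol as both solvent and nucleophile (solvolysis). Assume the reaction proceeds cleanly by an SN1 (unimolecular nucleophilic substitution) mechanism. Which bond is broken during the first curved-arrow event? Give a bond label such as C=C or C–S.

Step 1: The C–O bond breaks with both electrons going to the mesylate; MsO⁻ leaves and a secondary carbocation remains.
The bond broken in this step is the C–O bond.

C–O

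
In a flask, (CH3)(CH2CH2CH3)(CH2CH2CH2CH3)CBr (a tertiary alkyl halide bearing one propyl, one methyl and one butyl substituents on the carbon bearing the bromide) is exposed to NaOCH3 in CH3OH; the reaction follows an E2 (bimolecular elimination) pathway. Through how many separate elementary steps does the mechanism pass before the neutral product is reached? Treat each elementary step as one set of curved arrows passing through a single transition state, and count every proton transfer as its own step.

Step 1: Concerted anti-periplanar elimination: CH3O⁻ abstracts a β-H while Br⁻ leaves, and the C–H electrons become the new C=C π bond — all in a single transition state.
Total: 1 elementary step.

1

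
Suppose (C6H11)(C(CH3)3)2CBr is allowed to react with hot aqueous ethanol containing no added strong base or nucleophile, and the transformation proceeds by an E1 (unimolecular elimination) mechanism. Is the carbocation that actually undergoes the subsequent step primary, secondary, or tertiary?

Step 1: The C–Br bond breaks with both electrons going to the bromide; Br⁻ leaves and a tertiary carbocation remains.
No single 1,2-shift to an adjacent carbon would give a more-substituted cation, so no rearrangement occurs.

tertiary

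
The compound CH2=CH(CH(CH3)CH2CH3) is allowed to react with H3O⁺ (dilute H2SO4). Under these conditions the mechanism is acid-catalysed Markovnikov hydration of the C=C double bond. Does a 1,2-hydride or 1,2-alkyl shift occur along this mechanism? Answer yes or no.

yes

The first-formed carbocation is secondary.
The adjacent sec-butyl carbon already bears 2 other carbon substituents and has a hydrogen to migrate; after a 1,2-hydride shift from that carbon the positive charge sits on a tertiary centre.
Tertiary is more stable than secondary, so the shift occurs.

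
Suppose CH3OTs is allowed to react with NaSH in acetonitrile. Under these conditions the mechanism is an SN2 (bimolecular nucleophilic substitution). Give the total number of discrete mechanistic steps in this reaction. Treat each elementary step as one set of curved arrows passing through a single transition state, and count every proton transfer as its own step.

1

Step 1: Backside attack by HS⁻ on the carbon bearing the tosylate: the new C–S bond forms as the C–O bond breaks, with Walden inversion at carbon.
Total: 1 elementary step.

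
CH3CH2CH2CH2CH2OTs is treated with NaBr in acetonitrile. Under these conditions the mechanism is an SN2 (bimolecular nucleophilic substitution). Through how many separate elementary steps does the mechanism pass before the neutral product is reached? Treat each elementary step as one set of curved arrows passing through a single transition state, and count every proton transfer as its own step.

1

Step 1: Br⁻ attacks the back face of the α-carbon while TsO⁻ departs with the C–O bonding pair — a single concerted displacement through a pentacoordinate transition state.
Total: 1 elementary step.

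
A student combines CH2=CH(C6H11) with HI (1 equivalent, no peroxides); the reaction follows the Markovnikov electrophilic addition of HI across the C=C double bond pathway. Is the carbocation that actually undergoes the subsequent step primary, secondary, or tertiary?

tertiary

Step 1: The π electrons of the C=C bond attack a proton of HI; Markovnikov addition places the new C–H on the less-substituted alkene carbon, so the positive charge ends up on the more-substituted carbon — a secondary carbocation. The H–I bond breaks heterolytically, releasing I⁻.
Step 2: Carbocation rearrangement: a 1,2-hydride shift from the adjacent cyclohexyl carbon converts the initially-formed secondary cation into the more stable tertiary cation.
The cation rearranges from secondary to tertiary via a 1,2-hydride shift from the adjacent cyclohexyl carbon; the tertiary cation is what reacts next.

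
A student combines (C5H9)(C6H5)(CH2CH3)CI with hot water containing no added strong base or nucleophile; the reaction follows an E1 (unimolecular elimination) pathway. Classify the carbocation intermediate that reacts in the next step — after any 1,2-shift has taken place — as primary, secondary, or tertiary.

tertiary

Step 1: Ionisation: the C–I σ-bond cleaves heterolytically; both bonding electrons depart with I⁻, leaving a tertiary carbocation at the α-carbon.
No single 1,2-shift to an adjacent carbon would give a more-substituted cation, so no rearrangement occurs.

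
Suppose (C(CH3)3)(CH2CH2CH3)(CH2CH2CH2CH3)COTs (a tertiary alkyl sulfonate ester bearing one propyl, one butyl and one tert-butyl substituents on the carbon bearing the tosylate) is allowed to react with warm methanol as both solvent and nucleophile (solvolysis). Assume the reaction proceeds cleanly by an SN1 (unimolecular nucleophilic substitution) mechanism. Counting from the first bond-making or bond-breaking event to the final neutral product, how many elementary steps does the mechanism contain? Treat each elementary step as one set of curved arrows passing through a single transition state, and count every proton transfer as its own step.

3

Step 1: Ionisation: the C–O σ-bond cleaves heterolytically; both bonding electrons depart with TsO⁻, leaving a tertiary carbocation at the α-carbon.
(No 1,2-shift: no single shift to an adjacent carbon would give a more stable cation.)
Step 2: CH3OH donates an oxygen lone pair into the empty p orbital of the cation, giving a protonated ether (an oxonium ion).
Step 3: A second solvent molecule removes the proton on oxygen, giving the neutral ether product.
Total: 3 elementary steps.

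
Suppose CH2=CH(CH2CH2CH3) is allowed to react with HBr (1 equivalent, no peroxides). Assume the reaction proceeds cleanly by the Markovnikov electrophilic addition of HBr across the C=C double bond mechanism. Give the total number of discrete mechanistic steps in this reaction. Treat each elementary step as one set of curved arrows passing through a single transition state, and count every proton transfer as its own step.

2

Step 1: Protonation of the alkene by HBr: the π bond acts as the nucleophile and picks up H⁺, giving the more stable (Markovnikov) secondary carbocation. The H–Br bond breaks heterolytically, releasing Br⁻.
(No 1,2-shift: no single shift to an adjacent carbon would give a more stable cation.)
Step 2: The Br⁻ anion donates a lone pair to the carbocation, forming the new C–Br σ-bond and giving the neutral alkyl halide.
Total: 2 elementary steps.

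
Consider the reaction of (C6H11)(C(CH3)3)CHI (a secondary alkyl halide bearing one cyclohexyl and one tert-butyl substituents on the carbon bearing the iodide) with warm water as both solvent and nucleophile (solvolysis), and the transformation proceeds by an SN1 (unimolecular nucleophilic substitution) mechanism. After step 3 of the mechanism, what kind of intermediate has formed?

oxonium ion

Step 1: Ionisation: the C–I σ-bond cleaves heterolytically; both bonding electrons depart with I⁻, leaving a secondary carbocation at the α-carbon.
Step 2: A hydride (H with its bonding pair) migrates from the adjacent cyclohexyl carbon to the cationic centre — a 1,2-hydride shift — upgrading the secondary cation to a tertiary one.
Step 3: Nucleophilic capture: the oxygen of H2O bonds to the cationic carbon, producing an oxonium-ion intermediate.
After step 3 the species present is an oxonium ion.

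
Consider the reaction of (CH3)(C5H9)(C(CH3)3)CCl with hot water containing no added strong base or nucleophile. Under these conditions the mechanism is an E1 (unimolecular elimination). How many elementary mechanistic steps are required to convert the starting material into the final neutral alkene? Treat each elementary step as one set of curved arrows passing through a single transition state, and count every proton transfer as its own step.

Step 1: Ionisation: the C–Cl σ-bond cleaves heterolytically; both bonding electrons depart with Cl⁻, leaving a tertiary carbocation at the α-carbon.
(No 1,2-shift: no single shift to an adjacent carbon would give a more stable cation.)
Step 2: A water molecule (solvent) deprotonates a β-carbon; as the C–H bond breaks, those electrons form the new alkene π bond.
Total: 2 elementary steps.

2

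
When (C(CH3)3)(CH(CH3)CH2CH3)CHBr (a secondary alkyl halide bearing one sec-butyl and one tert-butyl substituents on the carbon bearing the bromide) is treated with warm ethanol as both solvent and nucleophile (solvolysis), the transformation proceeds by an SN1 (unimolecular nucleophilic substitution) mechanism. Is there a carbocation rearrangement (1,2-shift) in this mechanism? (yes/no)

The first-formed carbocation is secondary.
The adjacent sec-butyl carbon already bears 2 other carbon substituents and has a hydrogen to migrate; after a 1,2-hydride shift from that carbon the positive charge sits on a tertiary centre.
Tertiary is more stable than secondary, so the shift occurs.

yes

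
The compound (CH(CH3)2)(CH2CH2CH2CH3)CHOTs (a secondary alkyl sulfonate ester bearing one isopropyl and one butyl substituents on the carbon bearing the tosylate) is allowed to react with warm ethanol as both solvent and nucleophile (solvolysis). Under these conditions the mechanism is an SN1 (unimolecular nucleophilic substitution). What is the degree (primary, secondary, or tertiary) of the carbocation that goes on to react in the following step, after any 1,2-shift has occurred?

Step 1: The C–O bond breaks with both electrons going to the tosylate; TsO⁻ leaves and a secondary carbocation remains.
Step 2: Carbocation rearrangement: a 1,2-hydride shift from the adjacent isopropyl carbon converts the initially-formed secondary cation into the more stable tertiary cation.
The cation rearranges from secondary to tertiary via a 1,2-hydride shift from the adjacent isopropyl carbon; the tertiary cation is what reacts next.

tertiary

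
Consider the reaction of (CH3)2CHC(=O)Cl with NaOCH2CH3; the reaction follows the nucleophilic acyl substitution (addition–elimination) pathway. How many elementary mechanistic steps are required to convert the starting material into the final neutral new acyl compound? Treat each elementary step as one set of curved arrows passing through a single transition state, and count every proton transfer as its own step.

2

Step 1: A lone pair on the O of CH3CH2O⁻ attacks the electrophilic acyl carbon; the π(C=O) electrons move onto oxygen, giving a tetrahedral intermediate.
Step 2: An oxygen lone pair re-forms the C=O π bond as the C–Cl σ-bond breaks; Cl⁻ is expelled.
Total: 2 elementary steps.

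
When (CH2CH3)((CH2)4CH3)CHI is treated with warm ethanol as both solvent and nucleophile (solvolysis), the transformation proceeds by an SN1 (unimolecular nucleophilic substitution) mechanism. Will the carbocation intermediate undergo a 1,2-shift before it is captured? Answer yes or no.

no

The first-formed carbocation is secondary.
No single 1,2-shift to an adjacent carbon would produce a more-substituted cation than the one already present, so no rearrangement occurs.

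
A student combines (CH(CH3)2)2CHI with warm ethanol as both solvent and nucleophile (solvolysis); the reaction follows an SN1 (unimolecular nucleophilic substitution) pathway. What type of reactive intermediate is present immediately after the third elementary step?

oxonium ion

Step 1: The C–I bond breaks with both electrons going to the iodide; I⁻ leaves and a secondary carbocation remains.
Step 2: Carbocation rearrangement: a 1,2-hydride shift from the adjacent isopropyl carbon converts the initially-formed secondary cation into the more stable tertiary cation.
Step 3: Nucleophilic capture: the oxygen of CH3CH2OH bonds to the cationic carbon, producing an oxonium-ion intermediate.
After step 3 the species present is an oxonium ion.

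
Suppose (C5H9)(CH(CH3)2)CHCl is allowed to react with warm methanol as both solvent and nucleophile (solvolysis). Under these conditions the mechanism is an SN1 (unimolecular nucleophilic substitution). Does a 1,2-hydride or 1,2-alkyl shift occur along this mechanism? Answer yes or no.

The first-formed carbocation is secondary.
The adjacent isopropyl carbon already bears 2 other carbon substituents and has a hydrogen to migrate; after a 1,2-hydride shift from that carbon the positive charge sits on a tertiary centre.
Tertiary is more stable than secondary, so the shift occurs.

yes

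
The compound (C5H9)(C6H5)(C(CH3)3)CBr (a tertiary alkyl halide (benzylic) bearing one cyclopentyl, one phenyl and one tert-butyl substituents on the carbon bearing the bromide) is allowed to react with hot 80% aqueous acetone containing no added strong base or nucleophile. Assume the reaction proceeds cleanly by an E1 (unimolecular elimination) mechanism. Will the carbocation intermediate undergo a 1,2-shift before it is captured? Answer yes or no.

The first-formed carbocation is tertiary.
No single 1,2-shift to an adjacent carbon would produce a more-substituted cation than the one already present, so no rearrangement occurs.

no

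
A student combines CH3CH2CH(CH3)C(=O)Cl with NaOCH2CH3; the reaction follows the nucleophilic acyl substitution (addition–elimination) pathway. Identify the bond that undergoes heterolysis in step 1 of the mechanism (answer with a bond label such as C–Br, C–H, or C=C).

Step 1: A lone pair on the O of CH3CH2O⁻ attacks the electrophilic acyl carbon; the π(C=O) electrons move onto oxygen, giving a tetrahedral intermediate.
The bond broken in this step is the π(C=O) bond.

π(C=O)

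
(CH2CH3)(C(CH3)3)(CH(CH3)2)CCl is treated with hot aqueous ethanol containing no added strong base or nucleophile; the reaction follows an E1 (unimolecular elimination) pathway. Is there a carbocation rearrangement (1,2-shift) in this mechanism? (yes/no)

The first-formed carbocation is tertiary.
No single 1,2-shift to an adjacent carbon would produce a more-substituted cation than the one already present, so no rearrangement occurs.

no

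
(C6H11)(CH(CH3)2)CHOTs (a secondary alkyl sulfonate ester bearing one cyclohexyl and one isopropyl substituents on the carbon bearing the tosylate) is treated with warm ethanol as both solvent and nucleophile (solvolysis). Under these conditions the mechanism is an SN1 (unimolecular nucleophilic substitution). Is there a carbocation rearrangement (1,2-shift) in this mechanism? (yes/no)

yes

The first-formed carbocation is secondary.
The adjacent cyclohexyl carbon already bears 2 other carbon substituents and has a hydrogen to migrate; after a 1,2-hydride shift from that carbon the positive charge sits on a tertiary centre.
Tertiary is more stable than secondary, so the shift occurs.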